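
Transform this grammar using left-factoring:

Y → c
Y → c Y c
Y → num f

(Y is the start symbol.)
Left-factoring transforms A → αβ₁ | αβ₂ into A → αA' and A' → β₁ | β₂
(α is the longest common prefix among the alternatives). Repeat until
no nonterminal has two alternatives with a common prefix.

Round 1: Y has alternatives sharing prefix 'c'. Introduce Y': Y → c Y'
  Add: Y' → ε
  Add: Y' → Y c

No remaining common prefixes — done.

Resulting grammar:
Y → c Y'
Y' → ε
Y' → Y c
Y → num f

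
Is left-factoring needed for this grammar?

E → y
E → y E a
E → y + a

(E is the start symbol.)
Left-factoring is needed when two productions for the same non-terminal
share a common prefix on the right-hand side.

Productions for E:
  E → y
  E → y E a
  E → y + a

Found common prefix 'y' in productions for E

Answer: Yes, E has productions with common prefix 'y'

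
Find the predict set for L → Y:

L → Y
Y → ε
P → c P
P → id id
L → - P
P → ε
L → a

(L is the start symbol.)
PREDICT(L → Y) = (FIRST(RHS) \ {ε}) ∪ (FOLLOW(L) if ε ∈ FIRST(RHS), i.e. RHS ⇒* ε)
FIRST(Y) = { ε }
FIRST(Y) = { ε }
ε ∈ FIRST(Y) (the right-hand side is nullable), so add FOLLOW(L) = { $ }
PREDICT(L → Y) = { $ }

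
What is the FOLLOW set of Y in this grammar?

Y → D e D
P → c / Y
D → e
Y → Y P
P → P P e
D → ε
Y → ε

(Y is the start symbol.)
{ $, 'c', 'e' }

Y is the start symbol, so $ ∈ FOLLOW(Y).
In P → c / Y: Y is at the end, add FOLLOW(P)
In Y → Y P: Y is followed by P, add FIRST(P) \ {ε} = { 'c' }

The FOLLOW sets referred to above (computed the same way, to a fixed point):
  FOLLOW(P) = { $, 'c', 'e' }

Taking the union: FOLLOW(Y) = { $, 'c', 'e' }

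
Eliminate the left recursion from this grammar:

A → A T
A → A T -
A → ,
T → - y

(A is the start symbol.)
A is directly left-recursive. The standard transformation for
  A → A α₁ | ... | A α_m | β₁ | ... | β_n
is
  A  → β₁ A' | ... | β_n A'
  A' → α₁ A' | ... | α_m A' | ε

A → , becomes A → , A'
A → A T becomes A' → T A'
A → A T - becomes A' → T - A'
Add A' → ε

Productions for other non-terminals are unchanged:
  T → - y

Resulting grammar:
A → , A'
A' → T A'
A' → T - A'
A' → ε
T → - y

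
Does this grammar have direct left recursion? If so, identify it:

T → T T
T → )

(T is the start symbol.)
Direct left recursion occurs when N → N α for some non-terminal N (the right-hand side begins with the left-hand side itself).

T → T T: LEFT RECURSIVE (starts with T)
T → ): starts with ')'

The grammar has direct left recursion on: T.

Answer: Yes, T is left-recursive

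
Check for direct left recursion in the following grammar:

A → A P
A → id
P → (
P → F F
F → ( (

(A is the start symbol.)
Yes, A is left-recursive

Direct left recursion occurs when N → N α for some non-terminal N (the right-hand side begins with the left-hand side itself).

A → A P: LEFT RECURSIVE (starts with A)
A → id: starts with id
P → (: starts with '('
P → F F: starts with F
F → ( (: starts with '('

The grammar has direct left recursion on: A.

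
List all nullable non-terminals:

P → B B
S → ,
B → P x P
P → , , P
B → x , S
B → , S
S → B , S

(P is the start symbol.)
A non-terminal is nullable if it can derive ε (the empty string): either it has an ε-production, or it has a production whose right-hand side consists entirely of nullable non-terminals.

There are no ε-productions, so no non-terminal can derive ε.
No non-terminals are nullable.

Answer: None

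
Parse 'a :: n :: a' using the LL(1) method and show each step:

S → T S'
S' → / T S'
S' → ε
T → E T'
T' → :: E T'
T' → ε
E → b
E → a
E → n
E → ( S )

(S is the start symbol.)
LL(1) parsing maintains a stack (initially the start symbol over $) and the input. At each step: if the stack top is a terminal, match it against the current input token; if it is a non-terminal N, replace it with the RHS of M[N, lookahead] (the unique production whose predict set contains the lookahead).

Stack is shown with the top on the left.

Stack         Input          Action
-----------------------------------
S $           a :: n :: a $  output S → T S'
T S' $        a :: n :: a $  output T → E T'
E T' S' $     a :: n :: a $  output E → a
a T' S' $     a :: n :: a $  match 'a'
T' S' $       :: n :: a $    output T' → :: E T'
:: E T' S' $  :: n :: a $    match '::'
E T' S' $     n :: a $       output E → n
n T' S' $     n :: a $       match 'n'
T' S' $       :: a $         output T' → :: E T'
:: E T' S' $  :: a $         match '::'
E T' S' $     a $            output E → a
a T' S' $     a $            match 'a'
T' S' $       $              output T' → ε
S' $          $              output S' → ε
$             $              accept

The string is accepted.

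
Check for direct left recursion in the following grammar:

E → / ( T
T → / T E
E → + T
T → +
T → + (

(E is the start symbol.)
Direct left recursion occurs when N → N α for some non-terminal N (the right-hand side begins with the left-hand side itself).

E → / ( T: starts with '/'
T → / T E: starts with '/'
E → + T: starts with '+'
T → +: starts with '+'
T → + (: starts with '+'

No direct left recursion found.

Answer: No direct left recursion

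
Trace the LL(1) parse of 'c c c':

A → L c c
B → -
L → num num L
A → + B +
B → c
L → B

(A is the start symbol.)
LL(1) parsing maintains a stack (initially the start symbol over $) and the input. At each step: if the stack top is a terminal, match it against the current input token; if it is a non-terminal N, replace it with the RHS of M[N, lookahead] (the unique production whose predict set contains the lookahead).

Stack is shown with the top on the left.

Stack    Input    Action
------------------------
A $      c c c $  output A → L c c
L c c $  c c c $  output L → B
B c c $  c c c $  output B → c
c c c $  c c c $  match 'c'
c c $    c c $    match 'c'
c $      c $      match 'c'
$        $        accept

The string is accepted.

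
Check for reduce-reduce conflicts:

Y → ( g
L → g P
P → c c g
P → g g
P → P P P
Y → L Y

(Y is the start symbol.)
A reduce-reduce conflict occurs when an LR(0) state has two complete items [A → α .] and [B → β .] — both call for a reduction, and with no lookahead the parser cannot choose between them.

Augment with Y' → Y and build the canonical LR(0) collection (I0 = CLOSURE({[Y' → . Y]}), then GOTO on every symbol after a dot until no new states appear). It has 15 states:
  I0: { [L → . g P], [Y → . ( g], [Y → . L Y], [Y' → . Y] }  — shift
  I1: { [Y → ( . g] }  — shift
  I2: { [L → . g P], [Y → . ( g], [Y → . L Y], [Y → L . Y] }  — shift
  I3: { [Y' → Y .] }  — accept
  I4: { [L → g . P], [P → . P P P], [P → . c c g], [P → . g g] }  — shift
  I5: { [L → g P .], [P → . P P P], [P → . c c g], [P → . g g], [P → P . P P] }  — shift, reduce
  I6: { [P → c . c g] }  — shift
  I7: { [P → g . g] }  — shift
  I8: { [P → g g .] }  — reduce
  I9: { [P → c c . g] }  — shift
  I10: { [P → c c g .] }  — reduce
  I11: { [P → . P P P], [P → . c c g], [P → . g g], [P → P . P P], [P → P P . P] }  — shift
  I12: { [P → . P P P], [P → . c c g], [P → . g g], [P → P . P P], [P → P P . P], [P → P P P .] }  — shift, reduce
  I13: { [Y → L Y .] }  — reduce
  I14: { [Y → ( g .] }  — reduce

No state contains more than one complete item.

Answer: No reduce-reduce conflicts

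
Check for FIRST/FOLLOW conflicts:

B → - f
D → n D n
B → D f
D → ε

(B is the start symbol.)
Nullable non-terminals: D.

D: nullable alternative(s) D → ε; FOLLOW(D) = { 'f', 'n' }
  D → n D n: FIRST \ {ε} = { 'n' } — overlaps FOLLOW(D) on { 'n' }: CONFLICT
  D → ε: FIRST \ {ε} = { } — this is the only nullable alternative, skip

B has no nullable alternative, so no FIRST/FOLLOW check is needed there.

So the grammar has 1 FIRST/FOLLOW conflict (marked CONFLICT above).

Answer: Yes. D → n D n with FOLLOW(D) on { 'n' }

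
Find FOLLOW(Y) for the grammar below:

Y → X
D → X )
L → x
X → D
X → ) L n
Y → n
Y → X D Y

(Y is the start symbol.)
{ $ }

To compute FOLLOW(Y), find every occurrence of Y on a right-hand side N → α Y β: add FIRST(β) \ {ε}, and if β is empty or nullable also add FOLLOW(N). Iterate to a fixed point.

Y is the start symbol, so $ ∈ FOLLOW(Y).
In Y → X D Y: Y is at the end; this adds FOLLOW(Y) to itself — nothing new

Taking the union: FOLLOW(Y) = { $ }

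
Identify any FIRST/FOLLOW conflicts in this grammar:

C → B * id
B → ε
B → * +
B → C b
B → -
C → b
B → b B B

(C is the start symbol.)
A FIRST/FOLLOW conflict occurs when a non-terminal N has a nullable alternative N → β (β ⇒* ε) and another alternative N → α with FIRST(α) ∩ FOLLOW(N) ≠ ∅: on such a lookahead the parser cannot decide between expanding α and letting N vanish via β.

Nullable non-terminals: B.
FIRST sets used below: FIRST(C) = { '*', '-', 'b' }

B: nullable alternative(s) B → ε; FOLLOW(B) = { '*', '-', 'b' }
  B → ε: FIRST \ {ε} = { } — this is the only nullable alternative, skip
  B → * +: FIRST \ {ε} = { '*' } — overlaps FOLLOW(B) on { '*' }: CONFLICT
  B → C b: FIRST \ {ε} = { '*', '-', 'b' } — overlaps FOLLOW(B) on { '*', '-', 'b' }: CONFLICT
  B → -: FIRST \ {ε} = { '-' } — overlaps FOLLOW(B) on { '-' }: CONFLICT
  B → b B B: FIRST \ {ε} = { 'b' } — overlaps FOLLOW(B) on { 'b' }: CONFLICT

C has no nullable alternative, so no FIRST/FOLLOW check is needed there.

So the grammar has 4 FIRST/FOLLOW conflicts (marked CONFLICT above).

Answer: Yes. B → '*' '+' with FOLLOW(B) on { '*' }; B → C b with FOLLOW(B) on { '*', '-', 'b' }; B → '-' with FOLLOW(B) on { '-' }; B → b B B with FOLLOW(B) on { 'b' }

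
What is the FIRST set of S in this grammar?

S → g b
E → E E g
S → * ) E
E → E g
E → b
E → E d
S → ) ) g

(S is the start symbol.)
{ ')', '*', 'g' }

To compute FIRST(S), examine every production with S on the left-hand side, reading each right-hand side left to right until a non-nullable symbol is reached.

From S → g b:
  - g is a terminal: add 'g' and stop
From S → * ) E:
  - '*' is a terminal: add '*' and stop
From S → ) ) g:
  - ')' is a terminal: add ')' and stop

Collecting: FIRST(S) = { ')', '*', 'g' }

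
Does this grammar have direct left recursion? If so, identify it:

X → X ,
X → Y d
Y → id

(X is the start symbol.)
Yes, X is left-recursive

X → X ,: LEFT RECURSIVE (starts with X)
X → Y d: starts with Y
Y → id: starts with id

The grammar has direct left recursion on: X.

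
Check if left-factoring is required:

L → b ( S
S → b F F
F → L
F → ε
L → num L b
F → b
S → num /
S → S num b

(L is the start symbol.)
Left-factoring is needed when two productions for the same non-terminal
share a common prefix on the right-hand side.

Productions for L:
  L → b ( S
  L → num L b
Productions for S:
  S → b F F
  S → num /
  S → S num b
Productions for F:
  F → L
  F → ε
  F → b

No common prefixes found.

Answer: No, left-factoring is not needed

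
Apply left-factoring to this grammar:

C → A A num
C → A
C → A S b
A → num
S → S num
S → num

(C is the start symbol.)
C → A C'
C' → A num
C' → ε
C' → S b
A → num
S → S num
S → num

Left-factoring transforms A → αβ₁ | αβ₂ into A → αA' and A' → β₁ | β₂
(α is the longest common prefix among the alternatives). Repeat until
no nonterminal has two alternatives with a common prefix.

Round 1: C has alternatives sharing prefix 'A'. Introduce C': C → A C'
  Add: C' → A num
  Add: C' → ε
  Add: C' → S b

No remaining common prefixes — done.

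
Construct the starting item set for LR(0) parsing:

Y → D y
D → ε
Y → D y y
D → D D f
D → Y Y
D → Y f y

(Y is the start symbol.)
First, augment the grammar with Y' → Y
I₀ = CLOSURE({ [Y' → . Y] }):
  [Y' → . Y] has the dot before Y: add [Y → . D y], [Y → . D y y]
  [Y → . D y] has the dot before D: add [D → .], [D → . D D f], [D → . Y Y], [D → . Y f y]
No further items can be added.

I₀ = { [D → . D D f], [D → . Y Y], [D → . Y f y], [D → .], [Y → . D y y], [Y → . D y], [Y' → . Y] }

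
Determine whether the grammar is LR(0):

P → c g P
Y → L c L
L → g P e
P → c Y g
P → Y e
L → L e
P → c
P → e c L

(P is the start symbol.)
Augment with P' → P and build the canonical LR(0) collection (I0 = CLOSURE({[P' → . P]}), then GOTO on every symbol after a dot until no new states appear). It has 19 states:
  I0: { [L → . L e], [L → . g P e], [P → . Y e], [P → . c Y g], [P → . c g P], [P → . c], [P → . e c L], [P' → . P], [Y → . L c L] }  — shift
  I1: { [L → L . e], [Y → L . c L] }  — shift
  I2: { [P' → P .] }  — accept
  I3: { [P → Y . e] }  — shift
  I4: { [L → . L e], [L → . g P e], [P → c . Y g], [P → c . g P], [P → c .], [Y → . L c L] }  — shift, reduce
  I5: { [P → e . c L] }  — shift
  I6: { [L → . L e], [L → . g P e], [L → g . P e], [P → . Y e], [P → . c Y g], [P → . c g P], [P → . c], [P → . e c L], [Y → . L c L] }  — shift
  I7: { [L → g P . e] }  — shift
  I8: { [L → g P e .] }  — reduce
  I9: { [L → . L e], [L → . g P e], [P → e c . L] }  — shift
  I10: { [L → L . e], [P → e c L .] }  — shift, reduce
  I11: { [L → L e .] }  — reduce
  I12: { [P → c Y . g] }  — shift
  I13: { [L → . L e], [L → . g P e], [L → g . P e], [P → . Y e], [P → . c Y g], [P → . c g P], [P → . c], [P → . e c L], [P → c g . P], [Y → . L c L] }  — shift
  I14: { [L → g P . e], [P → c g P .] }  — shift, reduce
  I15: { [P → c Y g .] }  — reduce
  I16: { [P → Y e .] }  — reduce
  I17: { [L → . L e], [L → . g P e], [Y → L c . L] }  — shift
  I18: { [L → L . e], [Y → L c L .] }  — shift, reduce

Conflict in state I4:
  Shift-reduce conflict between [P → c .] and [L → . g P e]
So the grammar is NOT LR(0).

Answer: No. Shift-reduce conflict between [P → c .] and [L → . g P e]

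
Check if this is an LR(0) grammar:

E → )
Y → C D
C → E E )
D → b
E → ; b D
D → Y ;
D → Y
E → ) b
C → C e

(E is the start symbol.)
No. Shift-reduce conflict between [E → ) .] and [E → ) . b]

A grammar is LR(0) if no state in the canonical LR(0) collection has:
  - both a shift item (dot before a terminal) and a complete item (shift-reduce conflict), or
  - two or more complete items (reduce-reduce conflict; the accept item [E' → E .] counts as a complete item here).

Augment with E' → E and build the canonical LR(0) collection (I0 = CLOSURE({[E' → . E]}), then GOTO on every symbol after a dot until no new states appear). It has 16 states:
  I0: { [E → . ) b], [E → . )], [E → . ; b D], [E' → . E] }  — shift
  I1: { [E → ) . b], [E → ) .] }  — shift, reduce
  I2: { [E → ; . b D] }  — shift
  I3: { [E' → E .] }  — accept
  I4: { [C → . C e], [C → . E E )], [D → . Y ;], [D → . Y], [D → . b], [E → . ) b], [E → . )], [E → . ; b D], [E → ; b . D], [Y → . C D] }  — shift
  I5: { [C → . C e], [C → . E E )], [C → C . e], [D → . Y ;], [D → . Y], [D → . b], [E → . ) b], [E → . )], [E → . ; b D], [Y → . C D], [Y → C . D] }  — shift
  I6: { [E → ; b D .] }  — reduce
  I7: { [C → E . E )], [E → . ) b], [E → . )], [E → . ; b D] }  — shift
  I8: { [D → Y . ;], [D → Y .] }  — shift, reduce
  I9: { [D → b .] }  — reduce
  I10: { [D → Y ; .] }  — reduce
  I11: { [C → E E . )] }  — shift
  I12: { [C → E E ) .] }  — reduce
  I13: { [Y → C D .] }  — reduce
  I14: { [C → C e .] }  — reduce
  I15: { [E → ) b .] }  — reduce

Conflict in state I1:
  Shift-reduce conflict between [E → ) .] and [E → ) . b]
So the grammar is NOT LR(0).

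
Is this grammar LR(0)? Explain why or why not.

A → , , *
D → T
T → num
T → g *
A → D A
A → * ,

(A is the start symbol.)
Yes, the grammar is LR(0)

A grammar is LR(0) if no state in the canonical LR(0) collection has:
  - both a shift item (dot before a terminal) and a complete item (shift-reduce conflict), or
  - two or more complete items (reduce-reduce conflict; the accept item [A' → A .] counts as a complete item here).

Augment with A' → A and build the canonical LR(0) collection (I0 = CLOSURE({[A' → . A]}), then GOTO on every symbol after a dot until no new states appear). It has 13 states:
  I0: { [A → . * ,], [A → . , , *], [A → . D A], [A' → . A], [D → . T], [T → . g *], [T → . num] }  — shift
  I1: { [A → * . ,] }  — shift
  I2: { [A → , . , *] }  — shift
  I3: { [A' → A .] }  — accept
  I4: { [A → . * ,], [A → . , , *], [A → . D A], [A → D . A], [D → . T], [T → . g *], [T → . num] }  — shift
  I5: { [D → T .] }  — reduce
  I6: { [T → g . *] }  — shift
  I7: { [T → num .] }  — reduce
  I8: { [T → g * .] }  — reduce
  I9: { [A → D A .] }  — reduce
  I10: { [A → , , . *] }  — shift
  I11: { [A → , , * .] }  — reduce
  I12: { [A → * , .] }  — reduce

Every state is either a pure shift/goto state or contains exactly one complete item and nothing to shift — no conflicts. The grammar is LR(0).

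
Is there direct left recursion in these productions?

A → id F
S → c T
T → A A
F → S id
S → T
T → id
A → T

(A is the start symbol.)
A → id F: starts with id
S → c T: starts with c
T → A A: starts with A
F → S id: starts with S
S → T: starts with T
T → id: starts with id
A → T: starts with T

No direct left recursion found.

Answer: No direct left recursion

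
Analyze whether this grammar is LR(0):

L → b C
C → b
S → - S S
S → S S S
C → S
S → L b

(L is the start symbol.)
A grammar is LR(0) if no state in the canonical LR(0) collection has:
  - both a shift item (dot before a terminal) and a complete item (shift-reduce conflict), or
  - two or more complete items (reduce-reduce conflict; the accept item [L' → L .] counts as a complete item here).

Augment with L' → L and build the canonical LR(0) collection (I0 = CLOSURE({[L' → . L]}), then GOTO on every symbol after a dot until no new states appear). It has 13 states:
  I0: { [L → . b C], [L' → . L] }  — shift
  I1: { [L' → L .] }  — accept
  I2: { [C → . S], [C → . b], [L → . b C], [L → b . C], [S → . - S S], [S → . L b], [S → . S S S] }  — shift
  I3: { [L → . b C], [S → - . S S], [S → . - S S], [S → . L b], [S → . S S S] }  — shift
  I4: { [L → b C .] }  — reduce
  I5: { [S → L . b] }  — shift
  I6: { [C → S .], [L → . b C], [S → . - S S], [S → . L b], [S → . S S S], [S → S . S S] }  — shift, reduce
  I7: { [C → . S], [C → . b], [C → b .], [L → . b C], [L → b . C], [S → . - S S], [S → . L b], [S → . S S S] }  — shift, reduce
  I8: { [L → . b C], [S → . - S S], [S → . L b], [S → . S S S], [S → S . S S], [S → S S . S] }  — shift
  I9: { [L → . b C], [S → . - S S], [S → . L b], [S → . S S S], [S → S . S S], [S → S S . S], [S → S S S .] }  — shift, reduce
  I10: { [S → L b .] }  — reduce
  I11: { [L → . b C], [S → - S . S], [S → . - S S], [S → . L b], [S → . S S S], [S → S . S S] }  — shift
  I12: { [L → . b C], [S → - S S .], [S → . - S S], [S → . L b], [S → . S S S], [S → S . S S], [S → S S . S] }  — shift, reduce

Conflict in state I6:
  Shift-reduce conflict between [C → S .] and [L → . b C]
So the grammar is NOT LR(0).

Answer: No. Shift-reduce conflict between [C → S .] and [L → . b C]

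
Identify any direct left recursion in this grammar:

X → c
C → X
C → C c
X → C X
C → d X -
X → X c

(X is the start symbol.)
Yes, C, X are left-recursive

X → c: starts with c
C → X: starts with X
C → C c: LEFT RECURSIVE (starts with C)
X → C X: starts with C
C → d X -: starts with d
X → X c: LEFT RECURSIVE (starts with X)

The grammar has direct left recursion on: C, X.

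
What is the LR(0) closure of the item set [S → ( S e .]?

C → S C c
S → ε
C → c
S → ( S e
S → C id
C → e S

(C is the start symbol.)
To compute CLOSURE, for each item [A → α.Bβ] where B is a non-terminal, add [B → .γ] for all productions B → γ; repeat for the newly added items until nothing changes.

Start with: [S → ( S e .]
The dot is at the end, so nothing is added.

CLOSURE = { [S → ( S e .] }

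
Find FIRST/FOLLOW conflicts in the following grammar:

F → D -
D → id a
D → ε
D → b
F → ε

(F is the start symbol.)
A FIRST/FOLLOW conflict occurs when a non-terminal N has a nullable alternative N → β (β ⇒* ε) and another alternative N → α with FIRST(α) ∩ FOLLOW(N) ≠ ∅: on such a lookahead the parser cannot decide between expanding α and letting N vanish via β.

Nullable non-terminals: D, F.
FIRST sets used below: FIRST(D) = { 'b', 'id', ε }

D: nullable alternative(s) D → ε; FOLLOW(D) = { '-' }
  D → id a: FIRST \ {ε} = { 'id' } — disjoint from FOLLOW(D)
  D → ε: FIRST \ {ε} = { } — this is the only nullable alternative, skip
  D → b: FIRST \ {ε} = { 'b' } — disjoint from FOLLOW(D)

F: nullable alternative(s) F → ε; FOLLOW(F) = { $ }
  F → D -: FIRST \ {ε} = { '-', 'b', 'id' } — disjoint from FOLLOW(F)
  F → ε: FIRST \ {ε} = { } — this is the only nullable alternative, skip

No FIRST/FOLLOW conflicts found.

Answer: No FIRST/FOLLOW conflicts.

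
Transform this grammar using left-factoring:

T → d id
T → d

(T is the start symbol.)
Left-factoring transforms A → αβ₁ | αβ₂ into A → αA' and A' → β₁ | β₂
(α is the longest common prefix among the alternatives). Repeat until
no nonterminal has two alternatives with a common prefix.

Round 1: T has alternatives sharing prefix 'd'. Introduce T': T → d T'
  Add: T' → id
  Add: T' → ε

No remaining common prefixes — done.

Resulting grammar:
T → d T'
T' → id
T' → ε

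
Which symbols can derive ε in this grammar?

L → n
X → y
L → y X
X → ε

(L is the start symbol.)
{ 'X' }

ε-productions: X → ε
So X is immediately nullable.
No further non-terminal can be added: every production for the remaining non-terminals contains a terminal or a non-nullable non-terminal.
Nullable = { 'X' }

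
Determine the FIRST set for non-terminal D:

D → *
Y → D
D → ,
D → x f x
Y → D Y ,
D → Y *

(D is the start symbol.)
{ '*', ',', 'x' }

To compute FIRST(D), examine every production with D on the left-hand side, reading each right-hand side left to right until a non-nullable symbol is reached.

FIRST sets of the other non-terminals involved (by the same procedure, iterated to a fixed point):
  FIRST(Y) = { '*', ',', 'x' }

From D → *:
  - '*' is a terminal: add '*' and stop
From D → ,:
  - ',' is a terminal: add ',' and stop
From D → x f x:
  - x is a terminal: add 'x' and stop
From D → Y *:
  - Y is a non-terminal: add FIRST(Y) \ {ε} = { '*', ',', 'x' }
    Y is not nullable, so stop

Collecting: FIRST(D) = { '*', ',', 'x' }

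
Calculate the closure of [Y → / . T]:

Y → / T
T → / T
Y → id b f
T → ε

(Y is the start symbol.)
{ [T → . / T], [T → .], [Y → / . T] }

Start with: [Y → / . T]
  [Y → / . T] has the dot before T: add [T → . / T], [T → .]
No further items can be added.

CLOSURE = { [T → . / T], [T → .], [Y → / . T] }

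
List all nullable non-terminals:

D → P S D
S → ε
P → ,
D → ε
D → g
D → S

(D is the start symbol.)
A non-terminal is nullable if it can derive ε (the empty string): either it has an ε-production, or it has a production whose right-hand side consists entirely of nullable non-terminals.

ε-productions: S → ε, D → ε
So S, D are immediately nullable.
No further non-terminal can be added: every production for the remaining non-terminals contains a terminal or a non-nullable non-terminal.
Nullable = { 'D', 'S' }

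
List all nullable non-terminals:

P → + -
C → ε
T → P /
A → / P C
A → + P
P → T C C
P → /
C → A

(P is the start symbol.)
ε-productions: C → ε
So C is immediately nullable.
No further non-terminal can be added: every production for the remaining non-terminals contains a terminal or a non-nullable non-terminal.
Nullable = { 'C' }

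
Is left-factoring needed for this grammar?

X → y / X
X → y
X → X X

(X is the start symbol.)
Yes, X has productions with common prefix 'y'

Left-factoring is needed when two productions for the same non-terminal
share a common prefix on the right-hand side.

Productions for X:
  X → y / X
  X → y
  X → X X

Found common prefix 'y' in productions for X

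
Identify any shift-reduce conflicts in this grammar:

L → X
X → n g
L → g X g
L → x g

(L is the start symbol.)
Augment with L' → L and build the canonical LR(0) collection (I0 = CLOSURE({[L' → . L]}), then GOTO on every symbol after a dot until no new states appear). It has 10 states:
  I0: { [L → . X], [L → . g X g], [L → . x g], [L' → . L], [X → . n g] }  — shift
  I1: { [L' → L .] }  — accept
  I2: { [L → X .] }  — reduce
  I3: { [L → g . X g], [X → . n g] }  — shift
  I4: { [X → n . g] }  — shift
  I5: { [L → x . g] }  — shift
  I6: { [L → x g .] }  — reduce
  I7: { [X → n g .] }  — reduce
  I8: { [L → g X . g] }  — shift
  I9: { [L → g X g .] }  — reduce

No state contains both a complete item and a shift item.

Answer: No shift-reduce conflicts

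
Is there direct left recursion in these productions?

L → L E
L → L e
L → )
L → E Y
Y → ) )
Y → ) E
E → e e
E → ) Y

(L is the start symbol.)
Yes, L is left-recursive

Direct left recursion occurs when N → N α for some non-terminal N (the right-hand side begins with the left-hand side itself).

L → L E: LEFT RECURSIVE (starts with L)
L → L e: LEFT RECURSIVE (starts with L)
L → ): starts with ')'
L → E Y: starts with E
Y → ) ): starts with ')'
Y → ) E: starts with ')'
E → e e: starts with e
E → ) Y: starts with ')'

The grammar has direct left recursion on: L.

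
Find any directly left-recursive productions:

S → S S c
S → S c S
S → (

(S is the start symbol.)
Yes, S is left-recursive

Direct left recursion occurs when N → N α for some non-terminal N (the right-hand side begins with the left-hand side itself).

S → S S c: LEFT RECURSIVE (starts with S)
S → S c S: LEFT RECURSIVE (starts with S)
S → (: starts with '('

The grammar has direct left recursion on: S.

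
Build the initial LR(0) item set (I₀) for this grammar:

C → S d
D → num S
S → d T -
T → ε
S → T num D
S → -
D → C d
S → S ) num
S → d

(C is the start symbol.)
First, augment the grammar with C' → C
I₀ = CLOSURE({ [C' → . C] }):
  [C' → . C] has the dot before C: add [C → . S d]
  [C → . S d] has the dot before S: add [S → . d T -], [S → . T num D], [S → . -], [S → . S ) num], [S → . d]
  [S → . T num D] has the dot before T: add [T → .]
No further items can be added.

I₀ = { [C → . S d], [C' → . C], [S → . -], [S → . S ) num], [S → . T num D], [S → . d T -], [S → . d], [T → .] }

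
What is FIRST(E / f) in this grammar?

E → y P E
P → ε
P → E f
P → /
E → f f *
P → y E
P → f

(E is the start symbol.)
{ 'f', 'y' }

FIRST sets of the non-terminals involved (from the grammar, by fixed-point iteration):
  FIRST(E) = { 'f', 'y' }

To compute FIRST(E / f), process the symbols left to right:
Symbol E is a non-terminal. Add FIRST(E) \ {ε} = { 'f', 'y' }
E is not nullable (ε ∉ FIRST(E)), so stop here.
FIRST(E / f) = { 'f', 'y' }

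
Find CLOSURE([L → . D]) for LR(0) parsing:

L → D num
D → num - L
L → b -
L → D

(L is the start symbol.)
Start with: [L → . D]
  [L → . D] has the dot before D: add [D → . num - L]
No further items can be added.

CLOSURE = { [D → . num - L], [L → . D] }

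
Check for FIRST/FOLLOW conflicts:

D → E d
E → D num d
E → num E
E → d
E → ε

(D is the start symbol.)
A FIRST/FOLLOW conflict occurs when a non-terminal N has a nullable alternative N → β (β ⇒* ε) and another alternative N → α with FIRST(α) ∩ FOLLOW(N) ≠ ∅: on such a lookahead the parser cannot decide between expanding α and letting N vanish via β.

Nullable non-terminals: E.
FIRST sets used below: FIRST(D) = { 'd', 'num' }

E: nullable alternative(s) E → ε; FOLLOW(E) = { 'd' }
  E → D num d: FIRST \ {ε} = { 'd', 'num' } — overlaps FOLLOW(E) on { 'd' }: CONFLICT
  E → num E: FIRST \ {ε} = { 'num' } — disjoint from FOLLOW(E)
  E → d: FIRST \ {ε} = { 'd' } — overlaps FOLLOW(E) on { 'd' }: CONFLICT
  E → ε: FIRST \ {ε} = { } — this is the only nullable alternative, skip

D has no nullable alternative, so no FIRST/FOLLOW check is needed there.

So the grammar has 2 FIRST/FOLLOW conflicts (marked CONFLICT above).

Answer: Yes. E → D num d with FOLLOW(E) on { 'd' }; E → d with FOLLOW(E) on { 'd' }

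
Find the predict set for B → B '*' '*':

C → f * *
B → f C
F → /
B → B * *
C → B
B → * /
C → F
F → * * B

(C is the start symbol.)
{ '*', 'f' }

PREDICT(B → B '*' '*') = (FIRST(RHS) \ {ε}) ∪ (FOLLOW(B) if ε ∈ FIRST(RHS), i.e. RHS ⇒* ε)
FIRST(B) = { '*', 'f' }
FIRST(B '*' '*') = { '*', 'f' }
ε ∉ FIRST(B '*' '*'), so FOLLOW(B) is not added.
PREDICT(B → B '*' '*') = { '*', 'f' }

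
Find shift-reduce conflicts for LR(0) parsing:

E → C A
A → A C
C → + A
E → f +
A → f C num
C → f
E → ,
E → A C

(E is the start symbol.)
Yes — I6: [C → f .] vs [C → . + A]; I7: [E → f + .] vs [A → . f C num]; I11: [C → + A .] vs [C → . + A]; I14: [E → C A .] vs [C → . + A]

Augment with E' → E and build the canonical LR(0) collection (I0 = CLOSURE({[E' → . E]}), then GOTO on every symbol after a dot until no new states appear). It has 16 states:
  I0: { [A → . A C], [A → . f C num], [C → . + A], [C → . f], [E → . ,], [E → . A C], [E → . C A], [E → . f +], [E' → . E] }  — shift
  I1: { [A → . A C], [A → . f C num], [C → + . A] }  — shift
  I2: { [E → , .] }  — reduce
  I3: { [A → A . C], [C → . + A], [C → . f], [E → A . C] }  — shift
  I4: { [A → . A C], [A → . f C num], [E → C . A] }  — shift
  I5: { [E' → E .] }  — accept
  I6: { [A → f . C num], [C → . + A], [C → . f], [C → f .], [E → f . +] }  — shift, reduce
  I7: { [A → . A C], [A → . f C num], [C → + . A], [E → f + .] }  — shift, reduce
  I8: { [A → f C . num] }  — shift
  I9: { [C → f .] }  — reduce
  I10: { [A → f C num .] }  — reduce
  I11: { [A → A . C], [C → + A .], [C → . + A], [C → . f] }  — shift, reduce
  I12: { [A → f . C num], [C → . + A], [C → . f] }  — shift
  I13: { [A → A C .] }  — reduce
  I14: { [A → A . C], [C → . + A], [C → . f], [E → C A .] }  — shift, reduce
  I15: { [A → A C .], [E → A C .] }  — 2 reduces

I6 contains reduce item [C → f .] and shift items [C → . + A], [C → . f], [E → f . +] — shift-reduce conflict.
I7 contains reduce item [E → f + .] and shift item [A → . f C num] — shift-reduce conflict.
I11 contains reduce item [C → + A .] and shift items [C → . + A], [C → . f] — shift-reduce conflict.
I14 contains reduce item [E → C A .] and shift items [C → . + A], [C → . f] — shift-reduce conflict.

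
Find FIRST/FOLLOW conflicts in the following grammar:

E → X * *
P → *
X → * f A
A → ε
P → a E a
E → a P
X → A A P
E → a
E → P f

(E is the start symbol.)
No FIRST/FOLLOW conflicts.

Nullable non-terminals: A.
A has a nullable alternative but only one production, so nothing to check.

E, P, X have no nullable alternative, so no FIRST/FOLLOW check is needed there.

No FIRST/FOLLOW conflicts found.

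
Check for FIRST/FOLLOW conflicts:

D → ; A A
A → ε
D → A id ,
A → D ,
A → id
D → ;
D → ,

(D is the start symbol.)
Yes. A → D ',' with FOLLOW(A) on { ',', ';', 'id' }; A → id with FOLLOW(A) on { 'id' }

A FIRST/FOLLOW conflict occurs when a non-terminal N has a nullable alternative N → β (β ⇒* ε) and another alternative N → α with FIRST(α) ∩ FOLLOW(N) ≠ ∅: on such a lookahead the parser cannot decide between expanding α and letting N vanish via β.

Nullable non-terminals: A.
FIRST sets used below: FIRST(D) = { ',', ';', 'id' }

A: nullable alternative(s) A → ε; FOLLOW(A) = { $, ',', ';', 'id' }
  A → ε: FIRST \ {ε} = { } — this is the only nullable alternative, skip
  A → D ,: FIRST \ {ε} = { ',', ';', 'id' } — overlaps FOLLOW(A) on { ',', ';', 'id' }: CONFLICT
  A → id: FIRST \ {ε} = { 'id' } — overlaps FOLLOW(A) on { 'id' }: CONFLICT

D has no nullable alternative, so no FIRST/FOLLOW check is needed there.

So the grammar has 2 FIRST/FOLLOW conflicts (marked CONFLICT above).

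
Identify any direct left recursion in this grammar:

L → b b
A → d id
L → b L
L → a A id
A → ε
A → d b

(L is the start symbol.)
Direct left recursion occurs when N → N α for some non-terminal N (the right-hand side begins with the left-hand side itself).

L → b b: starts with b
A → d id: starts with d
L → b L: starts with b
L → a A id: starts with a
A → ε: starts with ε
A → d b: starts with d

No direct left recursion found.

Answer: No direct left recursion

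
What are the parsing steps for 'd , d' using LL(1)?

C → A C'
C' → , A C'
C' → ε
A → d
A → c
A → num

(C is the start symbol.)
LL(1) parsing maintains a stack (initially the start symbol over $) and the input. At each step: if the stack top is a terminal, match it against the current input token; if it is a non-terminal N, replace it with the RHS of M[N, lookahead] (the unique production whose predict set contains the lookahead).

Stack is shown with the top on the left.

Stack     Input    Action
-------------------------
C $       d , d $  output C → A C'
A C' $    d , d $  output A → d
d C' $    d , d $  match 'd'
C' $      , d $    output C' → , A C'
, A C' $  , d $    match ','
A C' $    d $      output A → d
d C' $    d $      match 'd'
C' $      $        output C' → ε
$         $        accept

The string is accepted.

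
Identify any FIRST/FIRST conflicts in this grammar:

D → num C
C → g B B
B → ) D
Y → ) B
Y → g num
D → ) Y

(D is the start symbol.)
No FIRST/FIRST conflicts.

A FIRST/FIRST conflict occurs when two productions N → α and N → β for the same non-terminal have FIRST(α) ∩ FIRST(β) ≠ ∅ (with ε ∈ FIRST of a nullable right-hand side, so two nullable alternatives also conflict).

Productions for D:
  D → num C: FIRST = { 'num' }
  D → ) Y: FIRST = { ')' }
Productions for Y:
  Y → ) B: FIRST = { ')' }
  Y → g num: FIRST = { 'g' }
C, B have only one production, so no FIRST/FIRST conflict is possible there.

All alternatives of each non-terminal have pairwise disjoint FIRST sets.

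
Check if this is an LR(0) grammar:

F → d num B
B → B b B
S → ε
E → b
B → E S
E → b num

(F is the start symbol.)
No. Shift-reduce conflict between [F → d num B .] and [B → B . b B]

A grammar is LR(0) if no state in the canonical LR(0) collection has:
  - both a shift item (dot before a terminal) and a complete item (shift-reduce conflict), or
  - two or more complete items (reduce-reduce conflict; the accept item [F' → F .] counts as a complete item here).

Augment with F' → F and build the canonical LR(0) collection (I0 = CLOSURE({[F' → . F]}), then GOTO on every symbol after a dot until no new states appear). It has 11 states:
  I0: { [F → . d num B], [F' → . F] }  — shift
  I1: { [F' → F .] }  — accept
  I2: { [F → d . num B] }  — shift
  I3: { [B → . B b B], [B → . E S], [E → . b num], [E → . b], [F → d num . B] }  — shift
  I4: { [B → B . b B], [F → d num B .] }  — shift, reduce
  I5: { [B → E . S], [S → .] }  — reduce
  I6: { [E → b . num], [E → b .] }  — shift, reduce
  I7: { [E → b num .] }  — reduce
  I8: { [B → E S .] }  — reduce
  I9: { [B → . B b B], [B → . E S], [B → B b . B], [E → . b num], [E → . b] }  — shift
  I10: { [B → B . b B], [B → B b B .] }  — shift, reduce

Conflict in state I4:
  Shift-reduce conflict between [F → d num B .] and [B → B . b B]
So the grammar is NOT LR(0).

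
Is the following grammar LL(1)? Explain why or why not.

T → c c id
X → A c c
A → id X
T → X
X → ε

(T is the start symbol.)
Relevant sets:
  FIRST(X) = { 'id', ε }
  FIRST(A) = { 'id' }
  FOLLOW(T) = { $ }
  FOLLOW(X) = { $, 'c' }

For T:
  PREDICT(T → c c id) = { 'c' }
  PREDICT(T → X) = { $, 'id' }
For X:
  PREDICT(X → A c c) = { 'id' }
  PREDICT(X → ε) = { $, 'c' }
A has a single production, so nothing to check there.

All predict sets are disjoint. The grammar IS LL(1).

Answer: Yes, the grammar is LL(1).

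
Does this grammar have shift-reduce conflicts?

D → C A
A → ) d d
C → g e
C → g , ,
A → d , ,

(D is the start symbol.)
Augment with D' → D and build the canonical LR(0) collection (I0 = CLOSURE({[D' → . D]}), then GOTO on every symbol after a dot until no new states appear). It has 14 states:
  I0: { [C → . g , ,], [C → . g e], [D → . C A], [D' → . D] }  — shift
  I1: { [A → . ) d d], [A → . d , ,], [D → C . A] }  — shift
  I2: { [D' → D .] }  — accept
  I3: { [C → g . , ,], [C → g . e] }  — shift
  I4: { [C → g , . ,] }  — shift
  I5: { [C → g e .] }  — reduce
  I6: { [C → g , , .] }  — reduce
  I7: { [A → ) . d d] }  — shift
  I8: { [D → C A .] }  — reduce
  I9: { [A → d . , ,] }  — shift
  I10: { [A → d , . ,] }  — shift
  I11: { [A → d , , .] }  — reduce
  I12: { [A → ) d . d] }  — shift
  I13: { [A → ) d d .] }  — reduce

No state contains both a complete item and a shift item.

Answer: No shift-reduce conflicts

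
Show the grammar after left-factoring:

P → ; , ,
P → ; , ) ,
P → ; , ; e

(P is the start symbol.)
Left-factoring transforms A → αβ₁ | αβ₂ into A → αA' and A' → β₁ | β₂
(α is the longest common prefix among the alternatives). Repeat until
no nonterminal has two alternatives with a common prefix.

Round 1: P has alternatives sharing prefix '; ,'. Introduce P': P → ; , P'
  Add: P' → ,
  Add: P' → ) ,
  Add: P' → ; e

No remaining common prefixes — done.

Resulting grammar:
P → ; , P'
P' → ,
P' → ) ,
P' → ; e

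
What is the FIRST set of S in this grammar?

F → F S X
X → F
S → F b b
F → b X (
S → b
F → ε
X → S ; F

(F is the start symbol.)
{ 'b' }

FIRST sets of the other non-terminals involved (by the same procedure, iterated to a fixed point):
  FIRST(F) = { 'b', ε }

From S → F b b:
  - F is a non-terminal: add FIRST(F) \ {ε} = { 'b' }
    F is nullable, so continue to the next symbol
  - b is a terminal: add 'b' and stop
From S → b:
  - b is a terminal: add 'b' and stop

Collecting: FIRST(S) = { 'b' }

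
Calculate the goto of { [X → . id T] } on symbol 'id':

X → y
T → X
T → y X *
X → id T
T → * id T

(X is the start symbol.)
{ [T → . * id T], [T → . X], [T → . y X *], [X → . id T], [X → . y], [X → id . T] }

GOTO(I, 'id') = CLOSURE({ [A → αX.β] : [A → α.Xβ] ∈ I, X = 'id' })

Items with dot before 'id', with the dot advanced:
  [X → . id T] → [X → id . T]
Closure of the advanced items:
  [X → id . T] has the dot before T: add [T → . X], [T → . y X *], [T → . * id T]
  [T → . X] has the dot before X: add [X → . y], [X → . id T]

GOTO = { [T → . * id T], [T → . X], [T → . y X *], [X → . id T], [X → . y], [X → id . T] }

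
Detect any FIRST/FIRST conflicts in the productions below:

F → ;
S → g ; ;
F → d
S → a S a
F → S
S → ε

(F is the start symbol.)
FIRST sets of the non-terminals at (or reachable through a nullable prefix from) the front of some alternative:
  FIRST(S) = { 'a', 'g', ε }

Productions for F:
  F → ;: FIRST = { ';' }
  F → d: FIRST = { 'd' }
  F → S: FIRST = { 'a', 'g', ε }
Productions for S:
  S → g ; ;: FIRST = { 'g' }
  S → a S a: FIRST = { 'a' }
  S → ε: FIRST = { ε }

All alternatives of each non-terminal have pairwise disjoint FIRST sets.

Answer: No FIRST/FIRST conflicts.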